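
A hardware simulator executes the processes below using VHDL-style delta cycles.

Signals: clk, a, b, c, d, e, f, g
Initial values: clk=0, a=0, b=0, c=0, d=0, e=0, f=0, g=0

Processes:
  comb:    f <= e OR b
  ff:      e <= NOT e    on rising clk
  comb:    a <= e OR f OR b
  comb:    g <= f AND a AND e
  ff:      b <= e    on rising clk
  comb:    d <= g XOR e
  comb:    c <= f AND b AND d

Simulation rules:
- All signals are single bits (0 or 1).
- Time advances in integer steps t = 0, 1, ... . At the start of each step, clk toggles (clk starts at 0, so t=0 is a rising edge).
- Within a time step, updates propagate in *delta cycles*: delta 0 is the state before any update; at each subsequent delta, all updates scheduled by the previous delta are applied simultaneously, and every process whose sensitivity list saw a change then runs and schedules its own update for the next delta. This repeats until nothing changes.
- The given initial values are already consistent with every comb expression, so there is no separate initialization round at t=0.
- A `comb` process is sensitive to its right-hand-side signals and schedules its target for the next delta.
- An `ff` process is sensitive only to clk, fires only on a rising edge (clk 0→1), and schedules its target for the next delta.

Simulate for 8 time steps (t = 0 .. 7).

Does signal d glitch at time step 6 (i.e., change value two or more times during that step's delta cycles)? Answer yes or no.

[bits: clk,a,e,c,g,f,d,b]
t=0: Δ0=00000000 Δ1=10000000 Δ2=10100000 Δ3=11100110 Δ4=11101110 Δ5=11101100 | 5Δ
t=1: Δ0=11101100 Δ1=01101100 | 1Δ
t=2: Δ0=01101100 Δ1=11101100 Δ2=11001101 Δ3=11000111 Δ4=11010101 Δ5=11000101 | 5Δ
t=3: Δ0=11000101 Δ1=01000101 | 1Δ
t=4: Δ0=01000101 Δ1=11000101 Δ2=11100100 Δ3=11101110 Δ4=11101100 | 4Δ
t=5: Δ0=11101100 Δ1=01101100 | 1Δ
t=6: Δ0=01101100 Δ1=11101100 Δ2=11001101 Δ3=11000111 Δ4=11010101 Δ5=11000101 | 5Δ
t=7: Δ0=11000101 Δ1=01000101 | 1Δ

yes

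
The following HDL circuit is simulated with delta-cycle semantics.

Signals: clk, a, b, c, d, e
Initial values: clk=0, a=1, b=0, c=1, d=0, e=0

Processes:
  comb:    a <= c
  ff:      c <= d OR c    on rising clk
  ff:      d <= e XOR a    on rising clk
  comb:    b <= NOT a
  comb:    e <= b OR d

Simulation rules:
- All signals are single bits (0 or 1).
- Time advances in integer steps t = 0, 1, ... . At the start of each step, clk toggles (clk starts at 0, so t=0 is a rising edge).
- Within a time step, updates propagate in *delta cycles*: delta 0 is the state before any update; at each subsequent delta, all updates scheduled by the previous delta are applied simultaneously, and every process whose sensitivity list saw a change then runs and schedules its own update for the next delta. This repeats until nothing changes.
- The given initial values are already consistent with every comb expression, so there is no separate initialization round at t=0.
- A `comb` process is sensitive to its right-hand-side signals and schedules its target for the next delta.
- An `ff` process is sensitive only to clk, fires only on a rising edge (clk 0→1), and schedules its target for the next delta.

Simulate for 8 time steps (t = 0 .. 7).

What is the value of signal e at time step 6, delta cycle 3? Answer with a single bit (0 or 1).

t0.Δ0 b=0 e=0 a=1 clk=0 d=0 c=1
t0.Δ1 b=0 e=0 a=1 clk=1 d=0 c=1
t0.Δ2 b=0 e=0 a=1 clk=1 d=1 c=1
t0.Δ3 b=0 e=1 a=1 clk=1 d=1 c=1
t1.Δ0 b=0 e=1 a=1 clk=1 d=1 c=1
t1.Δ1 b=0 e=1 a=1 clk=0 d=1 c=1
t2.Δ0 b=0 e=1 a=1 clk=0 d=1 c=1
t2.Δ1 b=0 e=1 a=1 clk=1 d=1 c=1
t2.Δ2 b=0 e=1 a=1 clk=1 d=0 c=1
t2.Δ3 b=0 e=0 a=1 clk=1 d=0 c=1
t3.Δ0 b=0 e=0 a=1 clk=1 d=0 c=1
t3.Δ1 b=0 e=0 a=1 clk=0 d=0 c=1
t4.Δ0 b=0 e=0 a=1 clk=0 d=0 c=1
t4.Δ1 b=0 e=0 a=1 clk=1 d=0 c=1
t4.Δ2 b=0 e=0 a=1 clk=1 d=1 c=1
t4.Δ3 b=0 e=1 a=1 clk=1 d=1 c=1
t5.Δ0 b=0 e=1 a=1 clk=1 d=1 c=1
t5.Δ1 b=0 e=1 a=1 clk=0 d=1 c=1
t6.Δ0 b=0 e=1 a=1 clk=0 d=1 c=1
t6.Δ1 b=0 e=1 a=1 clk=1 d=1 c=1
t6.Δ2 b=0 e=1 a=1 clk=1 d=0 c=1
t6.Δ3 b=0 e=0 a=1 clk=1 d=0 c=1
t7.Δ0 b=0 e=0 a=1 clk=1 d=0 c=1
t7.Δ1 b=0 e=0 a=1 clk=0 d=0 c=1

0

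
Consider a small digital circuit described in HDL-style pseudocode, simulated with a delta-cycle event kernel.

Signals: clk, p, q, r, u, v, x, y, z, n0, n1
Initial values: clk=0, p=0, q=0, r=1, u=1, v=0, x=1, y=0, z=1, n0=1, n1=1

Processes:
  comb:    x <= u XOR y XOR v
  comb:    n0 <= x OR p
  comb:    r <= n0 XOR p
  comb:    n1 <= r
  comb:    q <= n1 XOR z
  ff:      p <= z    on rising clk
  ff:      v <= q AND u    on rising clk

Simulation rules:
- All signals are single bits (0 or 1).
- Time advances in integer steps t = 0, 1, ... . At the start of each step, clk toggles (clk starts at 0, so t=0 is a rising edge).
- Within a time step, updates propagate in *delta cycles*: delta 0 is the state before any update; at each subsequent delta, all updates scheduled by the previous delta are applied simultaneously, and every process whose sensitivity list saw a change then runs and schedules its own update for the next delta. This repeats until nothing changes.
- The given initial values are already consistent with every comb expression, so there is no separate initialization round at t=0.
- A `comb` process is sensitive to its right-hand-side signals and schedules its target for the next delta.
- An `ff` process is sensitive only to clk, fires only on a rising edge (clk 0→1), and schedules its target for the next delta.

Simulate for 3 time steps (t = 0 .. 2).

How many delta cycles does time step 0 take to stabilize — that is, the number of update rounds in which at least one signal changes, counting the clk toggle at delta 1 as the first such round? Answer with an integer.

t0.Δ0 v=0 p=0 n0=1 z=1 u=1 y=0 q=0 x=1 n1=1 r=1 clk=0
t0.Δ1 v=0 p=0 n0=1 z=1 u=1 y=0 q=0 x=1 n1=1 r=1 clk=1
t0.Δ2 v=0 p=1 n0=1 z=1 u=1 y=0 q=0 x=1 n1=1 r=1 clk=1
t0.Δ3 v=0 p=1 n0=1 z=1 u=1 y=0 q=0 x=1 n1=1 r=0 clk=1
t0.Δ4 v=0 p=1 n0=1 z=1 u=1 y=0 q=0 x=1 n1=0 r=0 clk=1
t0.Δ5 v=0 p=1 n0=1 z=1 u=1 y=0 q=1 x=1 n1=0 r=0 clk=1
t1.Δ0 v=0 p=1 n0=1 z=1 u=1 y=0 q=1 x=1 n1=0 r=0 clk=1
t1.Δ1 v=0 p=1 n0=1 z=1 u=1 y=0 q=1 x=1 n1=0 r=0 clk=0
t2.Δ0 v=0 p=1 n0=1 z=1 u=1 y=0 q=1 x=1 n1=0 r=0 clk=0
t2.Δ1 v=0 p=1 n0=1 z=1 u=1 y=0 q=1 x=1 n1=0 r=0 clk=1
t2.Δ2 v=1 p=1 n0=1 z=1 u=1 y=0 q=1 x=1 n1=0 r=0 clk=1
t2.Δ3 v=1 p=1 n0=1 z=1 u=1 y=0 q=1 x=0 n1=0 r=0 clk=1

5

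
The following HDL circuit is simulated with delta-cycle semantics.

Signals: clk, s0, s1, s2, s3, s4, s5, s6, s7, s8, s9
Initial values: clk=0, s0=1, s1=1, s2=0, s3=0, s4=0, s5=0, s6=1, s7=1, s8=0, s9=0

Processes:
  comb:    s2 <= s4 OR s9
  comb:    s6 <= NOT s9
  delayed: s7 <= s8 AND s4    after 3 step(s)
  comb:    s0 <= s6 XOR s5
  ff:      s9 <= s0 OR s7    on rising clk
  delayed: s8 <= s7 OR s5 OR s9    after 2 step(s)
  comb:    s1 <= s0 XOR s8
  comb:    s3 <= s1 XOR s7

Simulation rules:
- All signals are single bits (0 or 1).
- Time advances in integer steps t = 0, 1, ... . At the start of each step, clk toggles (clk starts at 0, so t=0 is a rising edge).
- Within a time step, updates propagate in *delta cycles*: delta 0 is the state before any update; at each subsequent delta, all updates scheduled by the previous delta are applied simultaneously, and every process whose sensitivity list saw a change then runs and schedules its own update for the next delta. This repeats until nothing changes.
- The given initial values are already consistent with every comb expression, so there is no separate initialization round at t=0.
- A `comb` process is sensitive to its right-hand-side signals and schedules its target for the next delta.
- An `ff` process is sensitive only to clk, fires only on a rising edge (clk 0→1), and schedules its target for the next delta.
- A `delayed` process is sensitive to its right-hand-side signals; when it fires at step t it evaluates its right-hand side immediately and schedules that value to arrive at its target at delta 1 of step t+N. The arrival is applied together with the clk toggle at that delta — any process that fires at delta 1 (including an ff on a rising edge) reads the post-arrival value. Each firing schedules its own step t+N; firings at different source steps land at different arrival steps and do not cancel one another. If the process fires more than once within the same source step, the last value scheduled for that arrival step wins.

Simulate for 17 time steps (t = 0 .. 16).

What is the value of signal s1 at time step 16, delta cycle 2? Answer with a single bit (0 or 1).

[bits: s2,s8,s4,s6,s9,s7,s5,s3,clk,s0,s1]
t=0: Δ0=00010100011 Δ1=00010100111 Δ2=00011100111 Δ3=10001100111 Δ4=10001100101 Δ5=10001100100 Δ6=10001101100 | 6Δ
t=1: Δ0=10001101100 Δ1=10001101000 | 1Δ
t=2: Δ0=10001101000 Δ1=11001101100 Δ2=11001101101 Δ3=11001100101 | 3Δ
t=3: Δ0=11001100101 Δ1=11001100001 | 1Δ
t=4: Δ0=11001100001 Δ1=11001100101 | 1Δ
t=5: Δ0=11001100101 Δ1=11001000001 Δ2=11001001001 | 2Δ
t=6: Δ0=11001001001 Δ1=11001001101 Δ2=11000001101 Δ3=01010001101 Δ4=01010001111 Δ5=01010001110 Δ6=01010000110 | 6Δ
t=7: Δ0=01010000110 Δ1=01010000010 | 1Δ
t=8: Δ0=01010000010 Δ1=00010000110 Δ2=00011000111 Δ3=10001001111 Δ4=10001001101 Δ5=10001001100 Δ6=10001000100 | 6Δ
t=9: Δ0=10001000100 Δ1=10001000000 | 1Δ
t=10: Δ0=10001000000 Δ1=11001000100 Δ2=11000000101 Δ3=01010001101 Δ4=01010001111 Δ5=01010001110 Δ6=01010000110 | 6Δ
t=11: Δ0=01010000110 Δ1=01010000010 | 1Δ
t=12: Δ0=01010000010 Δ1=00010000110 Δ2=00011000111 Δ3=10001001111 Δ4=10001001101 Δ5=10001001100 Δ6=10001000100 | 6Δ
t=13: Δ0=10001000100 Δ1=10001000000 | 1Δ
t=14: Δ0=10001000000 Δ1=11001000100 Δ2=11000000101 Δ3=01010001101 Δ4=01010001111 Δ5=01010001110 Δ6=01010000110 | 6Δ
t=15: Δ0=01010000110 Δ1=01010000010 | 1Δ
t=16: Δ0=01010000010 Δ1=00010000110 Δ2=00011000111 Δ3=10001001111 Δ4=10001001101 Δ5=10001001100 Δ6=10001000100 | 6Δ

1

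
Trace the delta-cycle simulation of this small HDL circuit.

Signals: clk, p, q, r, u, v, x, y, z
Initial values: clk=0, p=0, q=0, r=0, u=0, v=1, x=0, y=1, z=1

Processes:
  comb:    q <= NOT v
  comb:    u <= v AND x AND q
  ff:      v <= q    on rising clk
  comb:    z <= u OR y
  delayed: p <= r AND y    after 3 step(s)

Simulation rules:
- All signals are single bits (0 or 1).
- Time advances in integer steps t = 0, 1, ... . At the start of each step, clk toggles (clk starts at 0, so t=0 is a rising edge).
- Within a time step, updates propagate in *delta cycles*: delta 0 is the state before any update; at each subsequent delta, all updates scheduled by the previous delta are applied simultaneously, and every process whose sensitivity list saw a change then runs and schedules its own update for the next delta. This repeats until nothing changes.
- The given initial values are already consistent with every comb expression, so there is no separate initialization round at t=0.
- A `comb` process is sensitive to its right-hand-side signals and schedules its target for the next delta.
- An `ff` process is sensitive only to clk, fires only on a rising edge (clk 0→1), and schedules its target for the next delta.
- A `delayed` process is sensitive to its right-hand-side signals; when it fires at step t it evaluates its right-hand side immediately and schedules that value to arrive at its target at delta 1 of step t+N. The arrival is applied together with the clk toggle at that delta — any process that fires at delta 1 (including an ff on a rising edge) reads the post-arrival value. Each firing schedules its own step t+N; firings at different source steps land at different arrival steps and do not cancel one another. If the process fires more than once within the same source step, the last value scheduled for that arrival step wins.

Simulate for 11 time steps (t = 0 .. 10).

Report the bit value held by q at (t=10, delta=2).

[bits: clk,z,q,p,u,r,x,v,y]
t=0: Δ0=010000011 Δ1=110000011 Δ2=110000001 Δ3=111000001 | 3Δ
t=1: Δ0=111000001 Δ1=011000001 | 1Δ
t=2: Δ0=011000001 Δ1=111000001 Δ2=111000011 Δ3=110000011 | 3Δ
t=3: Δ0=110000011 Δ1=010000011 | 1Δ
t=4: Δ0=010000011 Δ1=110000011 Δ2=110000001 Δ3=111000001 | 3Δ
t=5: Δ0=111000001 Δ1=011000001 | 1Δ
t=6: Δ0=011000001 Δ1=111000001 Δ2=111000011 Δ3=110000011 | 3Δ
t=7: Δ0=110000011 Δ1=010000011 | 1Δ
t=8: Δ0=010000011 Δ1=110000011 Δ2=110000001 Δ3=111000001 | 3Δ
t=9: Δ0=111000001 Δ1=011000001 | 1Δ
t=10: Δ0=011000001 Δ1=111000001 Δ2=111000011 Δ3=110000011 | 3Δ

1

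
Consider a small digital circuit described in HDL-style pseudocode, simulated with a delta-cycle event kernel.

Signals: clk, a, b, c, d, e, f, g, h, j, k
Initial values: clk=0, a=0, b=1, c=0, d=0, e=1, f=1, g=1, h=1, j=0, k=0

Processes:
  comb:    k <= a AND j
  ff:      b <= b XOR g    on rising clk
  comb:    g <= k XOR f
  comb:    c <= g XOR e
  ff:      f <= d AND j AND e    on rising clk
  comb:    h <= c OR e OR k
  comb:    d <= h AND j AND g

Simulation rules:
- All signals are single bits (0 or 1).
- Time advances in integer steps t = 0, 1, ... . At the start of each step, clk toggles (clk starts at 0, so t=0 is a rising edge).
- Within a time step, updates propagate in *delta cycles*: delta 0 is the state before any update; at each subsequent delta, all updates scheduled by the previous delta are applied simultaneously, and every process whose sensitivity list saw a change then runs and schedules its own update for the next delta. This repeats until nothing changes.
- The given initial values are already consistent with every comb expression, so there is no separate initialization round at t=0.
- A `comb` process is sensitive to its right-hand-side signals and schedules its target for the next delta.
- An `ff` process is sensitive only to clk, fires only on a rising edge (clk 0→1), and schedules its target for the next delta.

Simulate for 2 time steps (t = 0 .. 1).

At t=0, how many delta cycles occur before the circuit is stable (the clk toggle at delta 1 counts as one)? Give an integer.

4

[bits: g,clk,h,b,c,k,f,e,j,d,a]
t=0: Δ0=10110011000 Δ1=11110011000 Δ2=11100001000 Δ3=01100001000 Δ4=01101001000 | 4Δ
t=1: Δ0=01101001000 Δ1=00101001000 | 1Δ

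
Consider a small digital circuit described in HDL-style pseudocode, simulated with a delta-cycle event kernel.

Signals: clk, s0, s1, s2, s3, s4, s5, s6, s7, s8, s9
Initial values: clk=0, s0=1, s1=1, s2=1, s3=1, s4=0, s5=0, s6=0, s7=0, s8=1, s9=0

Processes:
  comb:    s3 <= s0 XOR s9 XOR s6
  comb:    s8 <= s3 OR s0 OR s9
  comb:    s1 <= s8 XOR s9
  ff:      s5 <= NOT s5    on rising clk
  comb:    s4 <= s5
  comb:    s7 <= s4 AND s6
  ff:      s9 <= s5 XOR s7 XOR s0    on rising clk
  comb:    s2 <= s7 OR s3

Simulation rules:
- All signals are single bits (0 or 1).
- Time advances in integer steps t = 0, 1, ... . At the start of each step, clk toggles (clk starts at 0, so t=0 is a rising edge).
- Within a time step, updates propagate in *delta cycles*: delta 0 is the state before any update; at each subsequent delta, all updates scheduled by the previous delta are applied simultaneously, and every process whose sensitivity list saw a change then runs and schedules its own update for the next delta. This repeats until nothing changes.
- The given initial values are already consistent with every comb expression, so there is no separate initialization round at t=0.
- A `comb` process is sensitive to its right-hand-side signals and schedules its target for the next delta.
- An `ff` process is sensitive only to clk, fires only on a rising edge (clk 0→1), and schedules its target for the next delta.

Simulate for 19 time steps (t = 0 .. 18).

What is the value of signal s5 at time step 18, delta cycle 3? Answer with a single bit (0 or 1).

0

t0.Δ0 s4=0 s6=0 s2=1 s7=0 s0=1 s9=0 s3=1 s5=0 clk=0 s1=1 s8=1
t0.Δ1 s4=0 s6=0 s2=1 s7=0 s0=1 s9=0 s3=1 s5=0 clk=1 s1=1 s8=1
t0.Δ2 s4=0 s6=0 s2=1 s7=0 s0=1 s9=1 s3=1 s5=1 clk=1 s1=1 s8=1
t0.Δ3 s4=1 s6=0 s2=1 s7=0 s0=1 s9=1 s3=0 s5=1 clk=1 s1=0 s8=1
t0.Δ4 s4=1 s6=0 s2=0 s7=0 s0=1 s9=1 s3=0 s5=1 clk=1 s1=0 s8=1
t1.Δ0 s4=1 s6=0 s2=0 s7=0 s0=1 s9=1 s3=0 s5=1 clk=1 s1=0 s8=1
t1.Δ1 s4=1 s6=0 s2=0 s7=0 s0=1 s9=1 s3=0 s5=1 clk=0 s1=0 s8=1
t2.Δ0 s4=1 s6=0 s2=0 s7=0 s0=1 s9=1 s3=0 s5=1 clk=0 s1=0 s8=1
t2.Δ1 s4=1 s6=0 s2=0 s7=0 s0=1 s9=1 s3=0 s5=1 clk=1 s1=0 s8=1
t2.Δ2 s4=1 s6=0 s2=0 s7=0 s0=1 s9=0 s3=0 s5=0 clk=1 s1=0 s8=1
t2.Δ3 s4=0 s6=0 s2=0 s7=0 s0=1 s9=0 s3=1 s5=0 clk=1 s1=1 s8=1
t2.Δ4 s4=0 s6=0 s2=1 s7=0 s0=1 s9=0 s3=1 s5=0 clk=1 s1=1 s8=1
t3.Δ0 s4=0 s6=0 s2=1 s7=0 s0=1 s9=0 s3=1 s5=0 clk=1 s1=1 s8=1
t3.Δ1 s4=0 s6=0 s2=1 s7=0 s0=1 s9=0 s3=1 s5=0 clk=0 s1=1 s8=1
t4.Δ0 s4=0 s6=0 s2=1 s7=0 s0=1 s9=0 s3=1 s5=0 clk=0 s1=1 s8=1
t4.Δ1 s4=0 s6=0 s2=1 s7=0 s0=1 s9=0 s3=1 s5=0 clk=1 s1=1 s8=1
t4.Δ2 s4=0 s6=0 s2=1 s7=0 s0=1 s9=1 s3=1 s5=1 clk=1 s1=1 s8=1
t4.Δ3 s4=1 s6=0 s2=1 s7=0 s0=1 s9=1 s3=0 s5=1 clk=1 s1=0 s8=1
t4.Δ4 s4=1 s6=0 s2=0 s7=0 s0=1 s9=1 s3=0 s5=1 clk=1 s1=0 s8=1
t5.Δ0 s4=1 s6=0 s2=0 s7=0 s0=1 s9=1 s3=0 s5=1 clk=1 s1=0 s8=1
t5.Δ1 s4=1 s6=0 s2=0 s7=0 s0=1 s9=1 s3=0 s5=1 clk=0 s1=0 s8=1
t6.Δ0 s4=1 s6=0 s2=0 s7=0 s0=1 s9=1 s3=0 s5=1 clk=0 s1=0 s8=1
t6.Δ1 s4=1 s6=0 s2=0 s7=0 s0=1 s9=1 s3=0 s5=1 clk=1 s1=0 s8=1
t6.Δ2 s4=1 s6=0 s2=0 s7=0 s0=1 s9=0 s3=0 s5=0 clk=1 s1=0 s8=1
t6.Δ3 s4=0 s6=0 s2=0 s7=0 s0=1 s9=0 s3=1 s5=0 clk=1 s1=1 s8=1
t6.Δ4 s4=0 s6=0 s2=1 s7=0 s0=1 s9=0 s3=1 s5=0 clk=1 s1=1 s8=1
t7.Δ0 s4=0 s6=0 s2=1 s7=0 s0=1 s9=0 s3=1 s5=0 clk=1 s1=1 s8=1
t7.Δ1 s4=0 s6=0 s2=1 s7=0 s0=1 s9=0 s3=1 s5=0 clk=0 s1=1 s8=1
t8.Δ0 s4=0 s6=0 s2=1 s7=0 s0=1 s9=0 s3=1 s5=0 clk=0 s1=1 s8=1
t8.Δ1 s4=0 s6=0 s2=1 s7=0 s0=1 s9=0 s3=1 s5=0 clk=1 s1=1 s8=1
t8.Δ2 s4=0 s6=0 s2=1 s7=0 s0=1 s9=1 s3=1 s5=1 clk=1 s1=1 s8=1
t8.Δ3 s4=1 s6=0 s2=1 s7=0 s0=1 s9=1 s3=0 s5=1 clk=1 s1=0 s8=1
t8.Δ4 s4=1 s6=0 s2=0 s7=0 s0=1 s9=1 s3=0 s5=1 clk=1 s1=0 s8=1
t9.Δ0 s4=1 s6=0 s2=0 s7=0 s0=1 s9=1 s3=0 s5=1 clk=1 s1=0 s8=1
t9.Δ1 s4=1 s6=0 s2=0 s7=0 s0=1 s9=1 s3=0 s5=1 clk=0 s1=0 s8=1
t10.Δ0 s4=1 s6=0 s2=0 s7=0 s0=1 s9=1 s3=0 s5=1 clk=0 s1=0 s8=1
t10.Δ1 s4=1 s6=0 s2=0 s7=0 s0=1 s9=1 s3=0 s5=1 clk=1 s1=0 s8=1
t10.Δ2 s4=1 s6=0 s2=0 s7=0 s0=1 s9=0 s3=0 s5=0 clk=1 s1=0 s8=1
t10.Δ3 s4=0 s6=0 s2=0 s7=0 s0=1 s9=0 s3=1 s5=0 clk=1 s1=1 s8=1
t10.Δ4 s4=0 s6=0 s2=1 s7=0 s0=1 s9=0 s3=1 s5=0 clk=1 s1=1 s8=1
t11.Δ0 s4=0 s6=0 s2=1 s7=0 s0=1 s9=0 s3=1 s5=0 clk=1 s1=1 s8=1
t11.Δ1 s4=0 s6=0 s2=1 s7=0 s0=1 s9=0 s3=1 s5=0 clk=0 s1=1 s8=1
t12.Δ0 s4=0 s6=0 s2=1 s7=0 s0=1 s9=0 s3=1 s5=0 clk=0 s1=1 s8=1
t12.Δ1 s4=0 s6=0 s2=1 s7=0 s0=1 s9=0 s3=1 s5=0 clk=1 s1=1 s8=1
t12.Δ2 s4=0 s6=0 s2=1 s7=0 s0=1 s9=1 s3=1 s5=1 clk=1 s1=1 s8=1
t12.Δ3 s4=1 s6=0 s2=1 s7=0 s0=1 s9=1 s3=0 s5=1 clk=1 s1=0 s8=1
t12.Δ4 s4=1 s6=0 s2=0 s7=0 s0=1 s9=1 s3=0 s5=1 clk=1 s1=0 s8=1
t13.Δ0 s4=1 s6=0 s2=0 s7=0 s0=1 s9=1 s3=0 s5=1 clk=1 s1=0 s8=1
t13.Δ1 s4=1 s6=0 s2=0 s7=0 s0=1 s9=1 s3=0 s5=1 clk=0 s1=0 s8=1
t14.Δ0 s4=1 s6=0 s2=0 s7=0 s0=1 s9=1 s3=0 s5=1 clk=0 s1=0 s8=1
t14.Δ1 s4=1 s6=0 s2=0 s7=0 s0=1 s9=1 s3=0 s5=1 clk=1 s1=0 s8=1
t14.Δ2 s4=1 s6=0 s2=0 s7=0 s0=1 s9=0 s3=0 s5=0 clk=1 s1=0 s8=1
t14.Δ3 s4=0 s6=0 s2=0 s7=0 s0=1 s9=0 s3=1 s5=0 clk=1 s1=1 s8=1
t14.Δ4 s4=0 s6=0 s2=1 s7=0 s0=1 s9=0 s3=1 s5=0 clk=1 s1=1 s8=1
t15.Δ0 s4=0 s6=0 s2=1 s7=0 s0=1 s9=0 s3=1 s5=0 clk=1 s1=1 s8=1
t15.Δ1 s4=0 s6=0 s2=1 s7=0 s0=1 s9=0 s3=1 s5=0 clk=0 s1=1 s8=1
t16.Δ0 s4=0 s6=0 s2=1 s7=0 s0=1 s9=0 s3=1 s5=0 clk=0 s1=1 s8=1
t16.Δ1 s4=0 s6=0 s2=1 s7=0 s0=1 s9=0 s3=1 s5=0 clk=1 s1=1 s8=1
t16.Δ2 s4=0 s6=0 s2=1 s7=0 s0=1 s9=1 s3=1 s5=1 clk=1 s1=1 s8=1
t16.Δ3 s4=1 s6=0 s2=1 s7=0 s0=1 s9=1 s3=0 s5=1 clk=1 s1=0 s8=1
t16.Δ4 s4=1 s6=0 s2=0 s7=0 s0=1 s9=1 s3=0 s5=1 clk=1 s1=0 s8=1
t17.Δ0 s4=1 s6=0 s2=0 s7=0 s0=1 s9=1 s3=0 s5=1 clk=1 s1=0 s8=1
t17.Δ1 s4=1 s6=0 s2=0 s7=0 s0=1 s9=1 s3=0 s5=1 clk=0 s1=0 s8=1
t18.Δ0 s4=1 s6=0 s2=0 s7=0 s0=1 s9=1 s3=0 s5=1 clk=0 s1=0 s8=1
t18.Δ1 s4=1 s6=0 s2=0 s7=0 s0=1 s9=1 s3=0 s5=1 clk=1 s1=0 s8=1
t18.Δ2 s4=1 s6=0 s2=0 s7=0 s0=1 s9=0 s3=0 s5=0 clk=1 s1=0 s8=1
t18.Δ3 s4=0 s6=0 s2=0 s7=0 s0=1 s9=0 s3=1 s5=0 clk=1 s1=1 s8=1
t18.Δ4 s4=0 s6=0 s2=1 s7=0 s0=1 s9=0 s3=1 s5=0 clk=1 s1=1 s8=1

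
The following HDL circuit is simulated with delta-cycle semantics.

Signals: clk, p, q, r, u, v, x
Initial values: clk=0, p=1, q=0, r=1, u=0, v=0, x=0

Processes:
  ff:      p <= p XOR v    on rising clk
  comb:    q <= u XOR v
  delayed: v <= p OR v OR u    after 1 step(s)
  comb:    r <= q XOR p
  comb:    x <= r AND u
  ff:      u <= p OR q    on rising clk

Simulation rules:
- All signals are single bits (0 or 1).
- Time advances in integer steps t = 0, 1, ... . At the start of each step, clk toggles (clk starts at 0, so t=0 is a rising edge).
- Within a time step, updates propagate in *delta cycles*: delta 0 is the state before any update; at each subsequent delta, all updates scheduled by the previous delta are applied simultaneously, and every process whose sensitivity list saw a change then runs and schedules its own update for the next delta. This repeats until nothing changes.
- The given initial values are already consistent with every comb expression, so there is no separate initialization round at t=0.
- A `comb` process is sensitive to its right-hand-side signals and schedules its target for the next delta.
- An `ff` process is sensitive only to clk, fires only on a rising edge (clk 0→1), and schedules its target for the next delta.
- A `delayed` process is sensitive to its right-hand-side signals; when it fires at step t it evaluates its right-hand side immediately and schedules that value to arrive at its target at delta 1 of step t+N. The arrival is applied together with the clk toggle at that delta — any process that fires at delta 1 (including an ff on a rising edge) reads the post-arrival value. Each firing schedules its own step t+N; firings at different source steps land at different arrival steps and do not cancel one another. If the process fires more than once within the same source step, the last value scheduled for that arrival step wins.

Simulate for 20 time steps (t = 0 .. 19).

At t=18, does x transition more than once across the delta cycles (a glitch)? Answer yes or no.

t0.Δ0 p=1 x=0 q=0 v=0 r=1 u=0 clk=0
t0.Δ1 p=1 x=0 q=0 v=0 r=1 u=0 clk=1
t0.Δ2 p=1 x=0 q=0 v=0 r=1 u=1 clk=1
t0.Δ3 p=1 x=1 q=1 v=0 r=1 u=1 clk=1
t0.Δ4 p=1 x=1 q=1 v=0 r=0 u=1 clk=1
t0.Δ5 p=1 x=0 q=1 v=0 r=0 u=1 clk=1
t1.Δ0 p=1 x=0 q=1 v=0 r=0 u=1 clk=1
t1.Δ1 p=1 x=0 q=1 v=1 r=0 u=1 clk=0
t1.Δ2 p=1 x=0 q=0 v=1 r=0 u=1 clk=0
t1.Δ3 p=1 x=0 q=0 v=1 r=1 u=1 clk=0
t1.Δ4 p=1 x=1 q=0 v=1 r=1 u=1 clk=0
t2.Δ0 p=1 x=1 q=0 v=1 r=1 u=1 clk=0
t2.Δ1 p=1 x=1 q=0 v=1 r=1 u=1 clk=1
t2.Δ2 p=0 x=1 q=0 v=1 r=1 u=1 clk=1
t2.Δ3 p=0 x=1 q=0 v=1 r=0 u=1 clk=1
t2.Δ4 p=0 x=0 q=0 v=1 r=0 u=1 clk=1
t3.Δ0 p=0 x=0 q=0 v=1 r=0 u=1 clk=1
t3.Δ1 p=0 x=0 q=0 v=1 r=0 u=1 clk=0
t4.Δ0 p=0 x=0 q=0 v=1 r=0 u=1 clk=0
t4.Δ1 p=0 x=0 q=0 v=1 r=0 u=1 clk=1
t4.Δ2 p=1 x=0 q=0 v=1 r=0 u=0 clk=1
t4.Δ3 p=1 x=0 q=1 v=1 r=1 u=0 clk=1
t4.Δ4 p=1 x=0 q=1 v=1 r=0 u=0 clk=1
t5.Δ0 p=1 x=0 q=1 v=1 r=0 u=0 clk=1
t5.Δ1 p=1 x=0 q=1 v=1 r=0 u=0 clk=0
t6.Δ0 p=1 x=0 q=1 v=1 r=0 u=0 clk=0
t6.Δ1 p=1 x=0 q=1 v=1 r=0 u=0 clk=1
t6.Δ2 p=0 x=0 q=1 v=1 r=0 u=1 clk=1
t6.Δ3 p=0 x=0 q=0 v=1 r=1 u=1 clk=1
t6.Δ4 p=0 x=1 q=0 v=1 r=0 u=1 clk=1
t6.Δ5 p=0 x=0 q=0 v=1 r=0 u=1 clk=1
t7.Δ0 p=0 x=0 q=0 v=1 r=0 u=1 clk=1
t7.Δ1 p=0 x=0 q=0 v=1 r=0 u=1 clk=0
t8.Δ0 p=0 x=0 q=0 v=1 r=0 u=1 clk=0
t8.Δ1 p=0 x=0 q=0 v=1 r=0 u=1 clk=1
t8.Δ2 p=1 x=0 q=0 v=1 r=0 u=0 clk=1
t8.Δ3 p=1 x=0 q=1 v=1 r=1 u=0 clk=1
t8.Δ4 p=1 x=0 q=1 v=1 r=0 u=0 clk=1
t9.Δ0 p=1 x=0 q=1 v=1 r=0 u=0 clk=1
t9.Δ1 p=1 x=0 q=1 v=1 r=0 u=0 clk=0
t10.Δ0 p=1 x=0 q=1 v=1 r=0 u=0 clk=0
t10.Δ1 p=1 x=0 q=1 v=1 r=0 u=0 clk=1
t10.Δ2 p=0 x=0 q=1 v=1 r=0 u=1 clk=1
t10.Δ3 p=0 x=0 q=0 v=1 r=1 u=1 clk=1
t10.Δ4 p=0 x=1 q=0 v=1 r=0 u=1 clk=1
t10.Δ5 p=0 x=0 q=0 v=1 r=0 u=1 clk=1
t11.Δ0 p=0 x=0 q=0 v=1 r=0 u=1 clk=1
t11.Δ1 p=0 x=0 q=0 v=1 r=0 u=1 clk=0
t12.Δ0 p=0 x=0 q=0 v=1 r=0 u=1 clk=0
t12.Δ1 p=0 x=0 q=0 v=1 r=0 u=1 clk=1
t12.Δ2 p=1 x=0 q=0 v=1 r=0 u=0 clk=1
t12.Δ3 p=1 x=0 q=1 v=1 r=1 u=0 clk=1
t12.Δ4 p=1 x=0 q=1 v=1 r=0 u=0 clk=1
t13.Δ0 p=1 x=0 q=1 v=1 r=0 u=0 clk=1
t13.Δ1 p=1 x=0 q=1 v=1 r=0 u=0 clk=0
t14.Δ0 p=1 x=0 q=1 v=1 r=0 u=0 clk=0
t14.Δ1 p=1 x=0 q=1 v=1 r=0 u=0 clk=1
t14.Δ2 p=0 x=0 q=1 v=1 r=0 u=1 clk=1
t14.Δ3 p=0 x=0 q=0 v=1 r=1 u=1 clk=1
t14.Δ4 p=0 x=1 q=0 v=1 r=0 u=1 clk=1
t14.Δ5 p=0 x=0 q=0 v=1 r=0 u=1 clk=1
t15.Δ0 p=0 x=0 q=0 v=1 r=0 u=1 clk=1
t15.Δ1 p=0 x=0 q=0 v=1 r=0 u=1 clk=0
t16.Δ0 p=0 x=0 q=0 v=1 r=0 u=1 clk=0
t16.Δ1 p=0 x=0 q=0 v=1 r=0 u=1 clk=1
t16.Δ2 p=1 x=0 q=0 v=1 r=0 u=0 clk=1
t16.Δ3 p=1 x=0 q=1 v=1 r=1 u=0 clk=1
t16.Δ4 p=1 x=0 q=1 v=1 r=0 u=0 clk=1
t17.Δ0 p=1 x=0 q=1 v=1 r=0 u=0 clk=1
t17.Δ1 p=1 x=0 q=1 v=1 r=0 u=0 clk=0
t18.Δ0 p=1 x=0 q=1 v=1 r=0 u=0 clk=0
t18.Δ1 p=1 x=0 q=1 v=1 r=0 u=0 clk=1
t18.Δ2 p=0 x=0 q=1 v=1 r=0 u=1 clk=1
t18.Δ3 p=0 x=0 q=0 v=1 r=1 u=1 clk=1
t18.Δ4 p=0 x=1 q=0 v=1 r=0 u=1 clk=1
t18.Δ5 p=0 x=0 q=0 v=1 r=0 u=1 clk=1
t19.Δ0 p=0 x=0 q=0 v=1 r=0 u=1 clk=1
t19.Δ1 p=0 x=0 q=0 v=1 r=0 u=1 clk=0

yes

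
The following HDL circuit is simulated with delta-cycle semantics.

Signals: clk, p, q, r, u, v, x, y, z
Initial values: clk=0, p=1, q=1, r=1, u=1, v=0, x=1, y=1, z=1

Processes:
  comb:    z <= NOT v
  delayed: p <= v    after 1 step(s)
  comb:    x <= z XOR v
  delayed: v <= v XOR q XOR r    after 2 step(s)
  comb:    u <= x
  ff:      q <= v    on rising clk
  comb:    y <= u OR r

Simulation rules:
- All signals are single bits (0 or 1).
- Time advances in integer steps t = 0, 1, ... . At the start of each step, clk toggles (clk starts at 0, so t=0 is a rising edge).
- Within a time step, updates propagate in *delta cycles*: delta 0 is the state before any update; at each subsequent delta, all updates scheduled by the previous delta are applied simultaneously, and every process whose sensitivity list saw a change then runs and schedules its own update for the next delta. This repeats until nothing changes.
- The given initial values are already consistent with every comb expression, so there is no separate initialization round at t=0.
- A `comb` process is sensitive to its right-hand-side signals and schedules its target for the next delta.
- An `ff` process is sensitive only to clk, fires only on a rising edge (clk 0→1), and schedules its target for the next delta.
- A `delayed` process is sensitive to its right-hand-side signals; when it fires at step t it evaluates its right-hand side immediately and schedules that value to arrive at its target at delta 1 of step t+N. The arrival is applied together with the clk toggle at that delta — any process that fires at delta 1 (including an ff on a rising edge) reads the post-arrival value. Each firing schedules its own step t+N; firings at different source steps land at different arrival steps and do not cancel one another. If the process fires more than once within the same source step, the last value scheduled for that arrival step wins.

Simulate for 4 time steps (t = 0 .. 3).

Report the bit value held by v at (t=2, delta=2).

1

t0.Δ0 clk=0 x=1 u=1 p=1 r=1 y=1 z=1 v=0 q=1
t0.Δ1 clk=1 x=1 u=1 p=1 r=1 y=1 z=1 v=0 q=1
t0.Δ2 clk=1 x=1 u=1 p=1 r=1 y=1 z=1 v=0 q=0
t1.Δ0 clk=1 x=1 u=1 p=1 r=1 y=1 z=1 v=0 q=0
t1.Δ1 clk=0 x=1 u=1 p=1 r=1 y=1 z=1 v=0 q=0
t2.Δ0 clk=0 x=1 u=1 p=1 r=1 y=1 z=1 v=0 q=0
t2.Δ1 clk=1 x=1 u=1 p=1 r=1 y=1 z=1 v=1 q=0
t2.Δ2 clk=1 x=0 u=1 p=1 r=1 y=1 z=0 v=1 q=1
t2.Δ3 clk=1 x=1 u=0 p=1 r=1 y=1 z=0 v=1 q=1
t2.Δ4 clk=1 x=1 u=1 p=1 r=1 y=1 z=0 v=1 q=1
t3.Δ0 clk=1 x=1 u=1 p=1 r=1 y=1 z=0 v=1 q=1
t3.Δ1 clk=0 x=1 u=1 p=1 r=1 y=1 z=0 v=1 q=1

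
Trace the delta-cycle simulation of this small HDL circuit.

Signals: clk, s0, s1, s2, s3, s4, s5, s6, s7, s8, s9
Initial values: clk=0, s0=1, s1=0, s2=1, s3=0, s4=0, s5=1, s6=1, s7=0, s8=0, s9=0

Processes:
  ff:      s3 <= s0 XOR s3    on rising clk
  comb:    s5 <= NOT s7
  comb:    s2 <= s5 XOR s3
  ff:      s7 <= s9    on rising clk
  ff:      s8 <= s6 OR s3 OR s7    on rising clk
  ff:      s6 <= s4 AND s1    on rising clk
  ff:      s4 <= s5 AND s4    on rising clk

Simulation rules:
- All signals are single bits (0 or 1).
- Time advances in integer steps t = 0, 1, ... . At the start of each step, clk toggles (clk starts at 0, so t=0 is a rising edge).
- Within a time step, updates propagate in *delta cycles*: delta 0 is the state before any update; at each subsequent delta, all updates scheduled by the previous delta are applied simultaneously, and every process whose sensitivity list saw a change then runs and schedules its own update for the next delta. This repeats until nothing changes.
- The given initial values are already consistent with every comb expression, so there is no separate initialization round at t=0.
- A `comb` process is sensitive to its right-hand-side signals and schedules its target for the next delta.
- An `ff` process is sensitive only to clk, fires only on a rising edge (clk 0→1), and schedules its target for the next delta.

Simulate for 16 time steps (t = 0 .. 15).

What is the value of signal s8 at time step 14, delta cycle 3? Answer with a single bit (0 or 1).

1

[bits: s0,s4,clk,s2,s8,s5,s1,s9,s7,s6,s3]
t=0: Δ0=10010100010 Δ1=10110100010 Δ2=10111100001 Δ3=10101100001 | 3Δ
t=1: Δ0=10101100001 Δ1=10001100001 | 1Δ
t=2: Δ0=10001100001 Δ1=10101100001 Δ2=10101100000 Δ3=10111100000 | 3Δ
t=3: Δ0=10111100000 Δ1=10011100000 | 1Δ
t=4: Δ0=10011100000 Δ1=10111100000 Δ2=10110100001 Δ3=10100100001 | 3Δ
t=5: Δ0=10100100001 Δ1=10000100001 | 1Δ
t=6: Δ0=10000100001 Δ1=10100100001 Δ2=10101100000 Δ3=10111100000 | 3Δ
t=7: Δ0=10111100000 Δ1=10011100000 | 1Δ
t=8: Δ0=10011100000 Δ1=10111100000 Δ2=10110100001 Δ3=10100100001 | 3Δ
t=9: Δ0=10100100001 Δ1=10000100001 | 1Δ
t=10: Δ0=10000100001 Δ1=10100100001 Δ2=10101100000 Δ3=10111100000 | 3Δ
t=11: Δ0=10111100000 Δ1=10011100000 | 1Δ
t=12: Δ0=10011100000 Δ1=10111100000 Δ2=10110100001 Δ3=10100100001 | 3Δ
t=13: Δ0=10100100001 Δ1=10000100001 | 1Δ
t=14: Δ0=10000100001 Δ1=10100100001 Δ2=10101100000 Δ3=10111100000 | 3Δ
t=15: Δ0=10111100000 Δ1=10011100000 | 1Δ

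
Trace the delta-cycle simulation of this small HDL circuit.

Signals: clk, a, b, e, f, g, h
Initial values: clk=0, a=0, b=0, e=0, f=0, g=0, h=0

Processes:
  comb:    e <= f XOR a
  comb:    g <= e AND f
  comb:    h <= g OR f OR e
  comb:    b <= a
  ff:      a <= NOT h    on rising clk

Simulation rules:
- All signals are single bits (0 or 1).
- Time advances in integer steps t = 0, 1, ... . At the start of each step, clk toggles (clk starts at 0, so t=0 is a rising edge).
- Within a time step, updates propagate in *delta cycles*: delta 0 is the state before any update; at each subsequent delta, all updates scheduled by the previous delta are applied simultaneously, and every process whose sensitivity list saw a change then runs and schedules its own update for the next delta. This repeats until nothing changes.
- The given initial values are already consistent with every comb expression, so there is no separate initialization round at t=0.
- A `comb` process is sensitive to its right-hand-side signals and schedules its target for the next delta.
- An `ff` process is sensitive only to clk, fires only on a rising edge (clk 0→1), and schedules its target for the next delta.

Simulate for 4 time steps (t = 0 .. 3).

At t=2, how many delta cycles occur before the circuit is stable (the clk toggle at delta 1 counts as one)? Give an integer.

t0.Δ0 b=0 e=0 h=0 clk=0 a=0 g=0 f=0
t0.Δ1 b=0 e=0 h=0 clk=1 a=0 g=0 f=0
t0.Δ2 b=0 e=0 h=0 clk=1 a=1 g=0 f=0
t0.Δ3 b=1 e=1 h=0 clk=1 a=1 g=0 f=0
t0.Δ4 b=1 e=1 h=1 clk=1 a=1 g=0 f=0
t1.Δ0 b=1 e=1 h=1 clk=1 a=1 g=0 f=0
t1.Δ1 b=1 e=1 h=1 clk=0 a=1 g=0 f=0
t2.Δ0 b=1 e=1 h=1 clk=0 a=1 g=0 f=0
t2.Δ1 b=1 e=1 h=1 clk=1 a=1 g=0 f=0
t2.Δ2 b=1 e=1 h=1 clk=1 a=0 g=0 f=0
t2.Δ3 b=0 e=0 h=1 clk=1 a=0 g=0 f=0
t2.Δ4 b=0 e=0 h=0 clk=1 a=0 g=0 f=0
t3.Δ0 b=0 e=0 h=0 clk=1 a=0 g=0 f=0
t3.Δ1 b=0 e=0 h=0 clk=0 a=0 g=0 f=0

4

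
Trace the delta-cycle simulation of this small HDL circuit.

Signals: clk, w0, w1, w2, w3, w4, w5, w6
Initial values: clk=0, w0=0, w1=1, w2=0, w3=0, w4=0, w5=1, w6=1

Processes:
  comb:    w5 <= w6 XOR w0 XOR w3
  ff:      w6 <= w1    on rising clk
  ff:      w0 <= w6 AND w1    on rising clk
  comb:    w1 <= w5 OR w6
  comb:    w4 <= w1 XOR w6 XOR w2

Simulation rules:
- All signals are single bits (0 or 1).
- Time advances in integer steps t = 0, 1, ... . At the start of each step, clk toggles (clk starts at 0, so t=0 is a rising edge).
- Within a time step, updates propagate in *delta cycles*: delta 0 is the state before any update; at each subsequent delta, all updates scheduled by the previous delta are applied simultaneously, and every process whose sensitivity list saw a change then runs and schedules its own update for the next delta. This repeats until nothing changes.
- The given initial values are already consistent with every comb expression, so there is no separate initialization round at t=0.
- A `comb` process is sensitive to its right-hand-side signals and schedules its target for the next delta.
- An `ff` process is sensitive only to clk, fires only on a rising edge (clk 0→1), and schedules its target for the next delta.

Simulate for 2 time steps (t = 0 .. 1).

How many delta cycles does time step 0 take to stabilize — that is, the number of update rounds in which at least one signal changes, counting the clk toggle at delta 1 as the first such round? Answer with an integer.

[bits: clk,w1,w2,w3,w5,w6,w0,w4]
t=0: Δ0=01001100 Δ1=11001100 Δ2=11001110 Δ3=11000110 | 3Δ
t=1: Δ0=11000110 Δ1=01000110 | 1Δ

3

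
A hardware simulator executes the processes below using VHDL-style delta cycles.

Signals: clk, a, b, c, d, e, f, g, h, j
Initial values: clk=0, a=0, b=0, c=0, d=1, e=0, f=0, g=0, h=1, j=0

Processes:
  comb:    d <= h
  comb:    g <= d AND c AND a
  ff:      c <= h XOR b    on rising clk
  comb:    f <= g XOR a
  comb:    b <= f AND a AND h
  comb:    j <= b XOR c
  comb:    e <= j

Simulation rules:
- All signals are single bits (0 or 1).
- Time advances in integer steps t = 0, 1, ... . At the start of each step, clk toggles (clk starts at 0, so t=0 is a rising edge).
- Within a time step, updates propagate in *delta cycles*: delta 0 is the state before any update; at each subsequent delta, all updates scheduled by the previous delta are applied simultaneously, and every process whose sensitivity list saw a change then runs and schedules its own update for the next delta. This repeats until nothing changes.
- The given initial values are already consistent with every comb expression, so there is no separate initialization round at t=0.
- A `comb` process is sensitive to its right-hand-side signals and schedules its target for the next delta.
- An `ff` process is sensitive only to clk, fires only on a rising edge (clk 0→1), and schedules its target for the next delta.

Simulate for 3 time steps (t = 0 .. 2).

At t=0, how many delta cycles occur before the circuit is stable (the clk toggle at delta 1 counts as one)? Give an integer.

[bits: h,clk,j,d,b,g,f,a,e,c]
t=0: Δ0=1001000000 Δ1=1101000000 Δ2=1101000001 Δ3=1111000001 Δ4=1111000011 | 4Δ
t=1: Δ0=1111000011 Δ1=1011000011 | 1Δ
t=2: Δ0=1011000011 Δ1=1111000011 | 1Δ

4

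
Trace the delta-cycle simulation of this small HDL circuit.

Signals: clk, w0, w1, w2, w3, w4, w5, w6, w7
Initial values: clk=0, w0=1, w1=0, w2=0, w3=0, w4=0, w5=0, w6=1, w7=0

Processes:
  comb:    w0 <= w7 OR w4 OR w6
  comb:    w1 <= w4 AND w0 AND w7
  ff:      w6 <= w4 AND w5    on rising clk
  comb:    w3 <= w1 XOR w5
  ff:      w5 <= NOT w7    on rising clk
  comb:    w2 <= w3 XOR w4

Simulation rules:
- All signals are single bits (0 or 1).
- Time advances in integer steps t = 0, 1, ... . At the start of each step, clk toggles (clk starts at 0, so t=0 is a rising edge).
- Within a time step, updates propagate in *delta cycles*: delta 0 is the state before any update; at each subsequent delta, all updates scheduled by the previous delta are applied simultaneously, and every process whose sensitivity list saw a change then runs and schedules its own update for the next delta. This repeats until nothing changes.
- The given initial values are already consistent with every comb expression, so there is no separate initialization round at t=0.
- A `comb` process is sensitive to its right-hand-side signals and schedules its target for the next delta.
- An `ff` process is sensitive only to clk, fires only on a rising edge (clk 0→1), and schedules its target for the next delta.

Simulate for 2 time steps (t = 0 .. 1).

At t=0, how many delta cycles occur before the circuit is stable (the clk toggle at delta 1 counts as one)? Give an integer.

t=0 Δ0: w1=0 w3=0 w2=0 w5=0 clk=0 w6=1 w4=0 w0=1 w7=0
  Δ1: clk:0→1
  Δ2: w5:0→1, w6:1→0
  Δ3: w3:0→1, w0:1→0
  Δ4: w2:0→1
  (4Δ to stable)
t=1 Δ0: w1=0 w3=1 w2=1 w5=1 clk=1 w6=0 w4=0 w0=0 w7=0
  Δ1: clk:1→0
  (1Δ to stable)

4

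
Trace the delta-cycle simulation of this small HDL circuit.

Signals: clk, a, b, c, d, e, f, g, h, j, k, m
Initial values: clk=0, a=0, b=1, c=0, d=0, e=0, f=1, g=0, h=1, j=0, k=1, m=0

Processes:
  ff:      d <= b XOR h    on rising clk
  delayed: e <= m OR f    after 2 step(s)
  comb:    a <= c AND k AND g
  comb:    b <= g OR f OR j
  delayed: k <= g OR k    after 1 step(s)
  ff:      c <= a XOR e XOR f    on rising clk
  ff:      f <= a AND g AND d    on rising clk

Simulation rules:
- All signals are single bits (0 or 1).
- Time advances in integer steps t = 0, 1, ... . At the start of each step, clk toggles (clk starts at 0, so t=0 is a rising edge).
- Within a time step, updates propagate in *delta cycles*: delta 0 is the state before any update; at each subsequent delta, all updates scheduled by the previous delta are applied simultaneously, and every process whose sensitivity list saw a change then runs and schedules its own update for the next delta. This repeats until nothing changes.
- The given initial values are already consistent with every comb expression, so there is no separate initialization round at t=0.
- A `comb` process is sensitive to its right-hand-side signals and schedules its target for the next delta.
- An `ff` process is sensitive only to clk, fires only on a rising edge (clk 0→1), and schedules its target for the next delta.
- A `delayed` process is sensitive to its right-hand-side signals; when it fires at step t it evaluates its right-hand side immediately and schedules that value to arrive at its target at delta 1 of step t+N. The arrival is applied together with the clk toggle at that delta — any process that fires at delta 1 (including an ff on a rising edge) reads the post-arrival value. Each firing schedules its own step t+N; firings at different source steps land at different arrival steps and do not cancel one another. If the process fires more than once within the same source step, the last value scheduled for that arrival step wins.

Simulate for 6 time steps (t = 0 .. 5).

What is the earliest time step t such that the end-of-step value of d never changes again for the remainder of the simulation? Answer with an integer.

2

t=0 Δ0: a=0 e=0 b=1 c=0 m=0 f=1 g=0 d=0 j=0 h=1 clk=0 k=1
  Δ1: clk:0→1
  Δ2: c:0→1, f:1→0
  Δ3: b:1→0
  (3Δ to stable)
t=1 Δ0: a=0 e=0 b=0 c=1 m=0 f=0 g=0 d=0 j=0 h=1 clk=1 k=1
  Δ1: clk:1→0
  (1Δ to stable)
t=2 Δ0: a=0 e=0 b=0 c=1 m=0 f=0 g=0 d=0 j=0 h=1 clk=0 k=1
  Δ1: clk:0→1
  Δ2: c:1→0, d:0→1
  (2Δ to stable)
t=3 Δ0: a=0 e=0 b=0 c=0 m=0 f=0 g=0 d=1 j=0 h=1 clk=1 k=1
  Δ1: clk:1→0
  (1Δ to stable)
t=4 Δ0: a=0 e=0 b=0 c=0 m=0 f=0 g=0 d=1 j=0 h=1 clk=0 k=1
  Δ1: clk:0→1
  (1Δ to stable)
t=5 Δ0: a=0 e=0 b=0 c=0 m=0 f=0 g=0 d=1 j=0 h=1 clk=1 k=1
  Δ1: clk:1→0
  (1Δ to stable)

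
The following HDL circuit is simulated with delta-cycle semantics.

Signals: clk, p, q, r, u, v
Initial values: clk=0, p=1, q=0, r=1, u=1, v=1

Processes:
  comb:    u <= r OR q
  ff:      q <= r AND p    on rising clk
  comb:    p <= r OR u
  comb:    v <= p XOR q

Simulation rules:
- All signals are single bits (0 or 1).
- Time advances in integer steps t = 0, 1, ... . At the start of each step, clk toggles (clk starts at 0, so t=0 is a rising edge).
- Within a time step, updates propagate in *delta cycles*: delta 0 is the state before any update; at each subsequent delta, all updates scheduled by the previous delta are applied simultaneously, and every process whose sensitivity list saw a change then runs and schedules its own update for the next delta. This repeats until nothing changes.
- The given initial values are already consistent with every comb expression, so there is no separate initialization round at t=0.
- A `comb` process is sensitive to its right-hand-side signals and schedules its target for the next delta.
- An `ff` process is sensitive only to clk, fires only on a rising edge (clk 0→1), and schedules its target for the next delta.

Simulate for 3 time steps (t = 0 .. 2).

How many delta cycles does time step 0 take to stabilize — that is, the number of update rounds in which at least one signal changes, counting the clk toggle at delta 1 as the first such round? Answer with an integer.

t0.Δ0 v=1 p=1 u=1 clk=0 q=0 r=1
t0.Δ1 v=1 p=1 u=1 clk=1 q=0 r=1
t0.Δ2 v=1 p=1 u=1 clk=1 q=1 r=1
t0.Δ3 v=0 p=1 u=1 clk=1 q=1 r=1
t1.Δ0 v=0 p=1 u=1 clk=1 q=1 r=1
t1.Δ1 v=0 p=1 u=1 clk=0 q=1 r=1
t2.Δ0 v=0 p=1 u=1 clk=0 q=1 r=1
t2.Δ1 v=0 p=1 u=1 clk=1 q=1 r=1

3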